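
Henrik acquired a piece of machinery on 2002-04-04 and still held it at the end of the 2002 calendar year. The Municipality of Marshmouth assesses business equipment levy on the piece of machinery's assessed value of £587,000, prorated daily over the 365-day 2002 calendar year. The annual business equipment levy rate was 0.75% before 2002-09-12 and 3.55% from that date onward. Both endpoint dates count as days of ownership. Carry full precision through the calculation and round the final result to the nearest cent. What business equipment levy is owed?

2002-04-04 to 2002-09-11: 161 days at 0.75% → £587,000 × 0.75% × 161/365 = £1,941.9247
2002-09-12 to 2002-12-31: 111 days at 3.55% → £587,000 × 3.55% × 111/365 = £6,337.1877
Total = £8,279.1123

£8,279.11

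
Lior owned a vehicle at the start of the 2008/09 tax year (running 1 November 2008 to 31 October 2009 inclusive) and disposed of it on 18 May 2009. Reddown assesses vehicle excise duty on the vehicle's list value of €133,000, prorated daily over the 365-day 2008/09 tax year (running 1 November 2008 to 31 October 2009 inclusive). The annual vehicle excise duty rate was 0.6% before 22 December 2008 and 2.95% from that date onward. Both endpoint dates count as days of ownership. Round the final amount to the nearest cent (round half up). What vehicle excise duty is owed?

1 November – 21 December 2008: 51 days at 0.6% → €133,000 × 0.6% × 51/365 = €111.5014
22 December 2008 – 18 May 2009: 148 days at 2.95% → €133,000 × 2.95% × 148/365 = €1,590.8986
Total = €1,702.4000

€1,702.40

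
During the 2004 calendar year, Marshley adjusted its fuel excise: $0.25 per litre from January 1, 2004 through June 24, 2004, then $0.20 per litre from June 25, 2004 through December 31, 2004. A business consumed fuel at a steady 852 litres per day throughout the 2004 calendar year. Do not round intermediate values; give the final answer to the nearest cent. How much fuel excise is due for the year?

January 1 – June 24, 2004: 176 days × 852 litres/day = 149,952 litres at $0.25/litre → $37,488.00
June 25 – December 31, 2004: 190 days × 852 litres/day = 161,880 litres at $0.20/litre → $32,376.00

$69,864.00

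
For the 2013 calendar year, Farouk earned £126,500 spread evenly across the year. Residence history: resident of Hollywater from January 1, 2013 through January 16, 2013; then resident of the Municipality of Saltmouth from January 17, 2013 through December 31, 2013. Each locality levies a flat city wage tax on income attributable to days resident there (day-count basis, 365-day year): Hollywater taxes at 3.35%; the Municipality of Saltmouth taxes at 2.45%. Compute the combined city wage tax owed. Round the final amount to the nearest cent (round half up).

£3,149.16

Hollywater, January 1 – January 16, 2013: 16 days → £126,500 × 3.35% × 16/365 = £185.7644
The Municipality of Saltmouth, January 17 – December 31, 2013: 349 days → £126,500 × 2.45% × 349/365 = £2,963.3925
Total = £3,149.1568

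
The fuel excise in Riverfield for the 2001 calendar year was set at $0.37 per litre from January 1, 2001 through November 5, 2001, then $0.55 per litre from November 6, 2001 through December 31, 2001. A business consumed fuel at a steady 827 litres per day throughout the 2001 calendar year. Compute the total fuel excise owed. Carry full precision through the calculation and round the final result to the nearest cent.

January 1 – November 5, 2001: 309 days × 827 litres/day = 255,543 litres at $0.37/litre → $94,550.91
November 6 – December 31, 2001: 56 days × 827 litres/day = 46,312 litres at $0.55/litre → $25,471.60

$120,022.51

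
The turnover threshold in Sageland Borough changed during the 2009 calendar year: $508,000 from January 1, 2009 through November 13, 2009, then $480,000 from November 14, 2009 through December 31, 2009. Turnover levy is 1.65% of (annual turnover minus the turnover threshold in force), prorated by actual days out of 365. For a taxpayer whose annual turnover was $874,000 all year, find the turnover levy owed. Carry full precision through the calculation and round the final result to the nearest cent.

January 1 – November 13, 2009: 317 days, exemption $508,000 → ($874,000 − $508,000) × 1.65% × 317/365 = $5,244.8301
November 14 – December 31, 2009: 48 days, exemption $480,000 → ($874,000 − $480,000) × 1.65% × 48/365 = $854.9260
Total = $6,099.7562

$6,099.76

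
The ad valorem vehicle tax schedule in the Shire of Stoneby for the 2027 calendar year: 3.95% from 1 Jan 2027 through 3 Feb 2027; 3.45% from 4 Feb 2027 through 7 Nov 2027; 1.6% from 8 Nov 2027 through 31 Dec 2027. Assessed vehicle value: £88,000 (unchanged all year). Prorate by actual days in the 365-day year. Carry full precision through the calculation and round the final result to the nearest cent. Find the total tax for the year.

1 Jan – 3 Feb 2027: 34 days at 3.95% → £88,000 × 3.95% × 34/365 = £323.7918
4 Feb – 7 Nov 2027: 277 days at 3.45% → £88,000 × 3.45% × 277/365 = £2,304.0329
8 Nov – 31 Dec 2027: 54 days at 1.6% → £88,000 × 1.6% × 54/365 = £208.3068
Total = £2,836.1315

£2,836.13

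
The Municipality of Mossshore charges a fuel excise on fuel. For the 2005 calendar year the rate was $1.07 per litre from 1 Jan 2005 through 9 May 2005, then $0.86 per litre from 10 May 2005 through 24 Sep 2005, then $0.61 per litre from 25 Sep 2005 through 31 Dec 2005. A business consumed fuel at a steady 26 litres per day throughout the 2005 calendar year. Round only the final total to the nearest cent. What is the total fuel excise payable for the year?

1 Jan – 9 May 2005: 129 days × 26 litres/day = 3,354 litres at $1.07/litre → $3,588.78
10 May – 24 Sep 2005: 138 days × 26 litres/day = 3,588 litres at $0.86/litre → $3,085.68
25 Sep – 31 Dec 2005: 98 days × 26 litres/day = 2,548 litres at $0.61/litre → $1,554.28

$8,228.74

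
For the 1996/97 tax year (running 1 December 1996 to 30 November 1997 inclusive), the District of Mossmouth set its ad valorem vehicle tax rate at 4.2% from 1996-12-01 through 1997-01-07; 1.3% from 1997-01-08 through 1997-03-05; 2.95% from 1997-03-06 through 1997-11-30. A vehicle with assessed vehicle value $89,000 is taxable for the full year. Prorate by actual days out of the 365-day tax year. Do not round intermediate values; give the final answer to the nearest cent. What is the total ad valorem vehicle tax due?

$2,511.99

1996-12-01 to 1997-01-07: 38 days at 4.2% → $89,000 × 4.2% × 38/365 = $389.1616
1997-01-08 to 1997-03-05: 57 days at 1.3% → $89,000 × 1.3% × 57/365 = $180.6822
1997-03-06 to 1997-11-30: 270 days at 2.95% → $89,000 × 2.95% × 270/365 = $1,942.1507
Total = $2,511.9945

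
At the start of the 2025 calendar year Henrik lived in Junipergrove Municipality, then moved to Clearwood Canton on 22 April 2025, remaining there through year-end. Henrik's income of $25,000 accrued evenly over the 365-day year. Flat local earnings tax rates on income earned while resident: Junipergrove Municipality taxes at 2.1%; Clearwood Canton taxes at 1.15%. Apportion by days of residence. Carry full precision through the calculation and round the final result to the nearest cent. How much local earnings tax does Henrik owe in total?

Junipergrove Municipality, 1 January – 21 April 2025: 111 days → $25,000 × 2.1% × 111/365 = $159.6575
Clearwood Canton, 22 April – 31 December 2025: 254 days → $25,000 × 1.15% × 254/365 = $200.0685
Total = $359.7260

$359.73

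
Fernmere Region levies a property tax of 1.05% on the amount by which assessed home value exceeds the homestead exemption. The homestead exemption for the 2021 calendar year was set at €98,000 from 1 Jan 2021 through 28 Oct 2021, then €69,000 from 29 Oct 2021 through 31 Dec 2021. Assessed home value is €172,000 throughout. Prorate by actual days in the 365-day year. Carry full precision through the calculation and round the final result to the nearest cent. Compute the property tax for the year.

1 Jan – 28 Oct 2021: 301 days, exemption €98,000 → (€172,000 − €98,000) × 1.05% × 301/365 = €640.7589
29 Oct – 31 Dec 2021: 64 days, exemption €69,000 → (€172,000 − €69,000) × 1.05% × 64/365 = €189.6329
Total = €830.3918

€830.39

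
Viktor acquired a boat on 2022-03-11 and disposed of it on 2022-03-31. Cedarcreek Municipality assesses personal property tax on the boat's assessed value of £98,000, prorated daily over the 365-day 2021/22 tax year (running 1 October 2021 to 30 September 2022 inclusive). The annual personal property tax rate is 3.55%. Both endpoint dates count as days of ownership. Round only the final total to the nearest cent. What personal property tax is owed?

£200.16

Days held (2022-03-11 to 2022-03-31): 21 out of 365
Tax = £98,000 × 3.55% × 21/365 = £200.1616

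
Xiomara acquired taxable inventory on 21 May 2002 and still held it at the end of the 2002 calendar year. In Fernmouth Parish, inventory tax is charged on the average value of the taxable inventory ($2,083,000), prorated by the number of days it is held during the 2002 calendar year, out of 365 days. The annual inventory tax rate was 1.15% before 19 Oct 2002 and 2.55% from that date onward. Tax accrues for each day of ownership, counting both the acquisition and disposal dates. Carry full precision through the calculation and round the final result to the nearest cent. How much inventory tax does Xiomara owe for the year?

$20,678.77

21 May – 18 Oct 2002: 151 days at 1.15% → $2,083,000 × 1.15% × 151/365 = $9,909.9438
19 Oct – 31 Dec 2002: 74 days at 2.55% → $2,083,000 × 2.55% × 74/365 = $10,768.8247
Total = $20,678.7685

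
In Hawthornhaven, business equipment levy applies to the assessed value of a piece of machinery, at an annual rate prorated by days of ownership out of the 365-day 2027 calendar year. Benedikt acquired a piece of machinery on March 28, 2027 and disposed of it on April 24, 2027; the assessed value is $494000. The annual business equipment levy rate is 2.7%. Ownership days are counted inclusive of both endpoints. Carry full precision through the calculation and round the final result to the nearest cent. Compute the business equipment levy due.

$1023.19

Days held (March 28 – April 24, 2027): 28 out of 365
Tax = $494000 × 2.7% × 28/365 = $1023.1890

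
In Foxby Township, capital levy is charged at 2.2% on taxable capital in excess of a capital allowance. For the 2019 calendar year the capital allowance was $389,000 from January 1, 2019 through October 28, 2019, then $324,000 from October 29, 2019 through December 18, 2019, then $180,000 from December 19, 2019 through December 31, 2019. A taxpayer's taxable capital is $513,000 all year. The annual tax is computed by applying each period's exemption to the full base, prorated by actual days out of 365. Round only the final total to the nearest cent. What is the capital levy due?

$3,091.57

January 1 – October 28, 2019: 301 days, exemption $389,000 → ($513,000 − $389,000) × 2.2% × 301/365 = $2,249.6658
October 29 – December 18, 2019: 51 days, exemption $324,000 → ($513,000 − $324,000) × 2.2% × 51/365 = $580.9808
December 19 – December 31, 2019: 13 days, exemption $180,000 → ($513,000 − $180,000) × 2.2% × 13/365 = $260.9260
Total = $3,091.5726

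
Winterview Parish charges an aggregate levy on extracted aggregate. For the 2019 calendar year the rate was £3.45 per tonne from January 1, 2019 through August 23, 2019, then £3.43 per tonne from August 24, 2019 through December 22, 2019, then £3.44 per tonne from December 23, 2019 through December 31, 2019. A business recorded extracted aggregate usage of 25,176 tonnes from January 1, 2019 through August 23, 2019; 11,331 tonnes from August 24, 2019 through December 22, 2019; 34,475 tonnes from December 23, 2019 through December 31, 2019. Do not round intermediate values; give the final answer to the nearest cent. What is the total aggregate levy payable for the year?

January 1 – August 23, 2019: 25,176 tonnes at £3.45/tonne → £86,857.20
August 24 – December 22, 2019: 11,331 tonnes at £3.43/tonne → £38,865.33
December 23 – December 31, 2019: 34,475 tonnes at £3.44/tonne → £118,594.00

£244,316.53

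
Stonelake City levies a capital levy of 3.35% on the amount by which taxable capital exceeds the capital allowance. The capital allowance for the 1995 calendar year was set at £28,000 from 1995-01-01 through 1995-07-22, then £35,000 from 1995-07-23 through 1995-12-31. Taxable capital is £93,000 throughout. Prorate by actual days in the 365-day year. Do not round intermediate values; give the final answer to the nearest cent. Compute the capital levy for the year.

1995-01-01 to 1995-07-22: 203 days, exemption £28,000 → (£93,000 − £28,000) × 3.35% × 203/365 = £1,211.0479
1995-07-23 to 1995-12-31: 162 days, exemption £35,000 → (£93,000 − £35,000) × 3.35% × 162/365 = £862.3726
Total = £2,073.4205

£2,073.42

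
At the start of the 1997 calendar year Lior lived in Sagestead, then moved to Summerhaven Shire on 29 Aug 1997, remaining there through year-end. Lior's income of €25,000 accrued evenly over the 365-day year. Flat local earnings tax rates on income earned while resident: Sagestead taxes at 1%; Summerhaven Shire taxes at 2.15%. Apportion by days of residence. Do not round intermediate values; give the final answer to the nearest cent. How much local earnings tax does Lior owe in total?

€348.46

Sagestead, 1 Jan – 28 Aug 1997: 240 days → €25,000 × 1% × 240/365 = €164.3836
Summerhaven Shire, 29 Aug – 31 Dec 1997: 125 days → €25,000 × 2.15% × 125/365 = €184.0753
Total = €348.4589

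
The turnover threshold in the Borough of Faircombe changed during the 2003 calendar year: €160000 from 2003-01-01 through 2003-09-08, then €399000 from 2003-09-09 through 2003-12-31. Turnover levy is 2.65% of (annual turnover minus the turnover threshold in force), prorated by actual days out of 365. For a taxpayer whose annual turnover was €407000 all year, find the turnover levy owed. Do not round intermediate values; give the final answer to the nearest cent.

€4567.37

2003-01-01 to 2003-09-08: 251 days, exemption €160000 → (€407000 − €160000) × 2.65% × 251/365 = €4501.1521
2003-09-09 to 2003-12-31: 114 days, exemption €399000 → (€407000 − €399000) × 2.65% × 114/365 = €66.2137
Total = €4567.3658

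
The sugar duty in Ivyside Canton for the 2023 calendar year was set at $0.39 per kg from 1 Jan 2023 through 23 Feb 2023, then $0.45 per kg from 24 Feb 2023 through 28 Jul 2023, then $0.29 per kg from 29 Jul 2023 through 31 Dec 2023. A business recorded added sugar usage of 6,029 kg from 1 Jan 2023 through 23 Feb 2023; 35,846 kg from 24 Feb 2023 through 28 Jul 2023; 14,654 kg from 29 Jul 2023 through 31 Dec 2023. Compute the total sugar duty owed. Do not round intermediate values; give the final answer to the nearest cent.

$22,731.67

1 Jan – 23 Feb 2023: 6,029 kg at $0.39/kg → $2,351.31
24 Feb – 28 Jul 2023: 35,846 kg at $0.45/kg → $16,130.70
29 Jul – 31 Dec 2023: 14,654 kg at $0.29/kg → $4,249.66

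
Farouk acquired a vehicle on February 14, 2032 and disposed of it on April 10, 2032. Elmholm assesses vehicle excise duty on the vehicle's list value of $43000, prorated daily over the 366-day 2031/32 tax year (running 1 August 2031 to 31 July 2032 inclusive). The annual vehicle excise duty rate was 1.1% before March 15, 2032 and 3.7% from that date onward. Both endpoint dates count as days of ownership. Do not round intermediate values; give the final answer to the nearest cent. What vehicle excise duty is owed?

$156.14

February 14 – March 14, 2032: 30 days at 1.1% → $43000 × 1.1% × 30/366 = $38.7705
March 15 – April 10, 2032: 27 days at 3.7% → $43000 × 3.7% × 27/366 = $117.3689
Total = $156.1393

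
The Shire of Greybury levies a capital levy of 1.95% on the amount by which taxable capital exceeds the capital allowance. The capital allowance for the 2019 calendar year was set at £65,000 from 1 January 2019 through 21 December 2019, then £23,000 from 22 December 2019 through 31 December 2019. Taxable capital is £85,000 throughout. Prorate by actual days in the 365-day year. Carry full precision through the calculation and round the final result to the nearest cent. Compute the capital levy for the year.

£412.44

1 January – 21 December 2019: 355 days, exemption £65,000 → (£85,000 − £65,000) × 1.95% × 355/365 = £379.3151
22 December – 31 December 2019: 10 days, exemption £23,000 → (£85,000 − £23,000) × 1.95% × 10/365 = £33.1233
Total = £412.4384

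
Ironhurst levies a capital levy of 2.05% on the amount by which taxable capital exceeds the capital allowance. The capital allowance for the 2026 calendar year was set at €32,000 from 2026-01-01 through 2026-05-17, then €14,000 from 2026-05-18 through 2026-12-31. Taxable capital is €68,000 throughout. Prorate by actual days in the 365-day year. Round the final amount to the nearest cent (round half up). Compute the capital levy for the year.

€968.50

2026-01-01 to 2026-05-17: 137 days, exemption €32,000 → (€68,000 − €32,000) × 2.05% × 137/365 = €277.0027
2026-05-18 to 2026-12-31: 228 days, exemption €14,000 → (€68,000 − €14,000) × 2.05% × 228/365 = €691.4959
Total = €968.4986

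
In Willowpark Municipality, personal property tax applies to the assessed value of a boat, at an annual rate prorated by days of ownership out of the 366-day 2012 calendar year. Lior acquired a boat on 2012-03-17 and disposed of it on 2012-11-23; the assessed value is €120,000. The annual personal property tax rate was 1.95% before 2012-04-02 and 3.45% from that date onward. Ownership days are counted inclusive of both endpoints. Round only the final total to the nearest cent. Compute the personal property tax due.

2012-03-17 to 2012-04-01: 16 days at 1.95% → €120,000 × 1.95% × 16/366 = €102.2951
2012-04-02 to 2012-11-23: 236 days at 3.45% → €120,000 × 3.45% × 236/366 = €2,669.5082
Total = €2,771.8033

€2,771.80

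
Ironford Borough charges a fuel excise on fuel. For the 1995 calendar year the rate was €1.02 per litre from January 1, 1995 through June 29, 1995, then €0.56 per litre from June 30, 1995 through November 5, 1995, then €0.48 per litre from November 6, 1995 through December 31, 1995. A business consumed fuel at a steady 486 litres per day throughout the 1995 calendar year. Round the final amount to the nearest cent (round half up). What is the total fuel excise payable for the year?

January 1 – June 29, 1995: 180 days × 486 litres/day = 87,480 litres at €1.02/litre → €89,229.60
June 30 – November 5, 1995: 129 days × 486 litres/day = 62,694 litres at €0.56/litre → €35,108.64
November 6 – December 31, 1995: 56 days × 486 litres/day = 27,216 litres at €0.48/litre → €13,063.68

€137,401.92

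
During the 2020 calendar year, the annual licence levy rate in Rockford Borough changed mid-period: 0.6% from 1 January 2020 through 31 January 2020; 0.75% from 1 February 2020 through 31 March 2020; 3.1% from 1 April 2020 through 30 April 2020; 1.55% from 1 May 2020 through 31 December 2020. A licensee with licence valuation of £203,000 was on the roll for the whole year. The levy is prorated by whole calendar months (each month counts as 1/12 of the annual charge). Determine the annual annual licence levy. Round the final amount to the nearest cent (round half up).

1 January – 31 January 2020: 1 month at 0.6% → £203,000 × 0.6% × 1/12 = £101.5000
1 February – 31 March 2020: 2 months at 0.75% → £203,000 × 0.75% × 2/12 = £253.7500
1 April – 30 April 2020: 1 month at 3.1% → £203,000 × 3.1% × 1/12 = £524.4167
1 May – 31 December 2020: 8 months at 1.55% → £203,000 × 1.55% × 8/12 = £2,097.6667
Total = £2,977.3333

£2,977.33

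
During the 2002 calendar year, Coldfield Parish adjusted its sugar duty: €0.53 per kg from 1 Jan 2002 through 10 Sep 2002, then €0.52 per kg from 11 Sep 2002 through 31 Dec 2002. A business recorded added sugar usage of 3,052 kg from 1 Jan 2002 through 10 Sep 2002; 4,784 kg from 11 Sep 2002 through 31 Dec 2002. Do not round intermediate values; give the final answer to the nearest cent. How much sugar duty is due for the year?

1 Jan – 10 Sep 2002: 3,052 kg at €0.53/kg → €1,617.56
11 Sep – 31 Dec 2002: 4,784 kg at €0.52/kg → €2,487.68

€4,105.24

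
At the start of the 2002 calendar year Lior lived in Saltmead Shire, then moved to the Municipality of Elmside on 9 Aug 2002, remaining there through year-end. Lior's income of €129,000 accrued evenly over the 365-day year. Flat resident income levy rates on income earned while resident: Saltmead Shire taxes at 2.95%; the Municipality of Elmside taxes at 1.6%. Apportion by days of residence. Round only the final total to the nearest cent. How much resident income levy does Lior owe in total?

Saltmead Shire, 1 Jan – 8 Aug 2002: 220 days → €129,000 × 2.95% × 220/365 = €2,293.7260
The Municipality of Elmside, 9 Aug – 31 Dec 2002: 145 days → €129,000 × 1.6% × 145/365 = €819.9452
Total = €3,113.6712

€3,113.67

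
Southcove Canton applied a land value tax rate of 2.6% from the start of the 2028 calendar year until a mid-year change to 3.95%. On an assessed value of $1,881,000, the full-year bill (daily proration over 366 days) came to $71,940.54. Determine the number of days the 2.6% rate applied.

34 days

Let d = days at the first rate; then 366 − d days at the second rate.
$1,881,000 × [2.6%·d + 3.95%·(366−d)] / 366 = $71,940.54
Solving gives d = 34, so the new rate took effect on 4 February 2028.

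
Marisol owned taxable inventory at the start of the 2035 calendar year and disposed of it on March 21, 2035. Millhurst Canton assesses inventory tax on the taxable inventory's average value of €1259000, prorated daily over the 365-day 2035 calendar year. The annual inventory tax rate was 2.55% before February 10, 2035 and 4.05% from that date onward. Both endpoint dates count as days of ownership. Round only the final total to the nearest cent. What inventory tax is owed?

January 1 – February 9, 2035: 40 days at 2.55% → €1259000 × 2.55% × 40/365 = €3518.3014
February 10 – March 21, 2035: 40 days at 4.05% → €1259000 × 4.05% × 40/365 = €5587.8904
Total = €9106.1918

€9106.19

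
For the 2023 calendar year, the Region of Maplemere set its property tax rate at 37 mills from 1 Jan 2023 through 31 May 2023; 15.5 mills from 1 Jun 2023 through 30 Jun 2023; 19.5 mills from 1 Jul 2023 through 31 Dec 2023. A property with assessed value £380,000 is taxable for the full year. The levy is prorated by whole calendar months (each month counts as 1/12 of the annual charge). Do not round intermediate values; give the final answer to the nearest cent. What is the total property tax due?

1 Jan – 31 May 2023: 5 months at 37 mills → £380,000 × 3.7% × 5/12 = £5,858.3333
1 Jun – 30 Jun 2023: 1 month at 15.5 mills → £380,000 × 1.55% × 1/12 = £490.8333
1 Jul – 31 Dec 2023: 6 months at 19.5 mills → £380,000 × 1.95% × 6/12 = £3,705.0000
Total = £10,054.1667

£10,054.17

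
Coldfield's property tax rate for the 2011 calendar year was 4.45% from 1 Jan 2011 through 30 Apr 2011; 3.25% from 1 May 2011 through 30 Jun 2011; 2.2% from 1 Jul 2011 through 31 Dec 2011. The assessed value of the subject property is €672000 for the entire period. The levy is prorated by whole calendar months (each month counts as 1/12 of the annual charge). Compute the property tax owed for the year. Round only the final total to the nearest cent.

€21000.00

1 Jan – 30 Apr 2011: 4 months at 4.45% → €672000 × 4.45% × 4/12 = €9968.0000
1 May – 30 Jun 2011: 2 months at 3.25% → €672000 × 3.25% × 2/12 = €3640.0000
1 Jul – 31 Dec 2011: 6 months at 2.2% → €672000 × 2.2% × 6/12 = €7392.0000
Total = €21000.0000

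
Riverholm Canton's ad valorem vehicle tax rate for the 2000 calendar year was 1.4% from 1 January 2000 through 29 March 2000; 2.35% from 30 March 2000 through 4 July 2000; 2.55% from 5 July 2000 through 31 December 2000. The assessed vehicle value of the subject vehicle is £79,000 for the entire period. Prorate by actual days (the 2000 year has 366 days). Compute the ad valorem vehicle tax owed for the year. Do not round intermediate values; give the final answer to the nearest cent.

£1,751.71

1 January – 29 March 2000: 89 days at 1.4% → £79,000 × 1.4% × 89/366 = £268.9454
30 March – 4 July 2000: 97 days at 2.35% → £79,000 × 2.35% × 97/366 = £492.0232
5 July – 31 December 2000: 180 days at 2.55% → £79,000 × 2.55% × 180/366 = £990.7377
Total = £1,751.7063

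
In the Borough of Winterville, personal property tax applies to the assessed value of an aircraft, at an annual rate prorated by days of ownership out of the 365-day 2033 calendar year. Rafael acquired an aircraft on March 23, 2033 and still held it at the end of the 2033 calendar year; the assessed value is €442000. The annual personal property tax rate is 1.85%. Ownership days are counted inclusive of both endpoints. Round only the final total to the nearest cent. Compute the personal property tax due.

€6362.38

Days held (March 23 – December 31, 2033): 284 out of 365
Tax = €442000 × 1.85% × 284/365 = €6362.3781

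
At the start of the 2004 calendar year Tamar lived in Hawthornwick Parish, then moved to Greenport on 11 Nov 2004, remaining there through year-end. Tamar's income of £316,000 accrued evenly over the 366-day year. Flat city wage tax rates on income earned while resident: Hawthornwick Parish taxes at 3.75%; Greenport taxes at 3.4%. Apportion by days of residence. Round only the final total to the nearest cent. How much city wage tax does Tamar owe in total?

Hawthornwick Parish, 1 Jan – 10 Nov 2004: 315 days → £316,000 × 3.75% × 315/366 = £10,198.7705
Greenport, 11 Nov – 31 Dec 2004: 51 days → £316,000 × 3.4% × 51/366 = £1,497.1148
Total = £11,695.8852

£11,695.89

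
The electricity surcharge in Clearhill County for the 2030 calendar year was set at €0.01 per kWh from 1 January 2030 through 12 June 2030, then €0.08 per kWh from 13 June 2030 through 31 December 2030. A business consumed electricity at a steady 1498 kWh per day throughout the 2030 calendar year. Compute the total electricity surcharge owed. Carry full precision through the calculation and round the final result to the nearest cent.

€26,649.42

1 January – 12 June 2030: 163 days × 1498 kWh/day = 244,174 kWh at €0.01/kWh → €2,441.74
13 June – 31 December 2030: 202 days × 1498 kWh/day = 302,596 kWh at €0.08/kWh → €24,207.68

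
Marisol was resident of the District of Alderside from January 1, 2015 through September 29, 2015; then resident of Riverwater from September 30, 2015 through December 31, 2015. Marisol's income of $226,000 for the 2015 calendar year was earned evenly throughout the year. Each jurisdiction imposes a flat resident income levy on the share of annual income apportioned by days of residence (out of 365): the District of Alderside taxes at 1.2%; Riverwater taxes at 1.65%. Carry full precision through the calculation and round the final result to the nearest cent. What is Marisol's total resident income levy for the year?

The District of Alderside, January 1 – September 29, 2015: 272 days → $226,000 × 1.2% × 272/365 = $2,020.9973
Riverwater, September 30 – December 31, 2015: 93 days → $226,000 × 1.65% × 93/365 = $950.1288
Total = $2,971.1260

$2,971.13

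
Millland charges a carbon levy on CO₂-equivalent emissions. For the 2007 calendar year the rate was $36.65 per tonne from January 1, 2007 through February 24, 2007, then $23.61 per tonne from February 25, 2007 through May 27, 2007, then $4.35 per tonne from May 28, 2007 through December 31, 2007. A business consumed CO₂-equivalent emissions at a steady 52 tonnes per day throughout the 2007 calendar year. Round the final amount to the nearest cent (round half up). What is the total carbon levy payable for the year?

$267,080.84

January 1 – February 24, 2007: 55 days × 52 tonnes/day = 2,860 tonnes at $36.65/tonne → $104,819.00
February 25 – May 27, 2007: 92 days × 52 tonnes/day = 4,784 tonnes at $23.61/tonne → $112,950.24
May 28 – December 31, 2007: 218 days × 52 tonnes/day = 11,336 tonnes at $4.35/tonne → $49,311.60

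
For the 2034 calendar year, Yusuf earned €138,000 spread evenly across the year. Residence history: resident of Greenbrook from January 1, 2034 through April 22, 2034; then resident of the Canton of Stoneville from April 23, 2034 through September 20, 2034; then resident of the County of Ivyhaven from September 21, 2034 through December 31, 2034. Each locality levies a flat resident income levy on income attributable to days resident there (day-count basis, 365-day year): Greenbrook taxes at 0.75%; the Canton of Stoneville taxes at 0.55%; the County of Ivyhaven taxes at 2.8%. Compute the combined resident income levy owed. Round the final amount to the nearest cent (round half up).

€1,711.39

Greenbrook, January 1 – April 22, 2034: 112 days → €138,000 × 0.75% × 112/365 = €317.5890
The Canton of Stoneville, April 23 – September 20, 2034: 151 days → €138,000 × 0.55% × 151/365 = €313.9973
The County of Ivyhaven, September 21 – December 31, 2034: 102 days → €138,000 × 2.8% × 102/365 = €1,079.8027
Total = €1,711.3890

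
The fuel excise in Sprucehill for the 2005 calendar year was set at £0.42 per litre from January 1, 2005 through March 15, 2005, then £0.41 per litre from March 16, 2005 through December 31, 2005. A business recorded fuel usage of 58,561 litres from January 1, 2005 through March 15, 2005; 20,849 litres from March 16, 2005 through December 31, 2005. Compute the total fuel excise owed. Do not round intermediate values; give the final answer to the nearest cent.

£33,143.71

January 1 – March 15, 2005: 58,561 litres at £0.42/litre → £24,595.62
March 16 – December 31, 2005: 20,849 litres at £0.41/litre → £8,548.09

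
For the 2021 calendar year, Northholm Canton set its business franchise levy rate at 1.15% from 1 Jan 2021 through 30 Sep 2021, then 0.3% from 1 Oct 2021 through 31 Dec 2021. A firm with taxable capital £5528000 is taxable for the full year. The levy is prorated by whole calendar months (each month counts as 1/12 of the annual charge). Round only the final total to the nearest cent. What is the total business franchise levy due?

£51825.00

1 Jan – 30 Sep 2021: 9 months at 1.15% → £5528000 × 1.15% × 9/12 = £47679.0000
1 Oct – 31 Dec 2021: 3 months at 0.3% → £5528000 × 0.3% × 3/12 = £4146.0000
Total = £51825.0000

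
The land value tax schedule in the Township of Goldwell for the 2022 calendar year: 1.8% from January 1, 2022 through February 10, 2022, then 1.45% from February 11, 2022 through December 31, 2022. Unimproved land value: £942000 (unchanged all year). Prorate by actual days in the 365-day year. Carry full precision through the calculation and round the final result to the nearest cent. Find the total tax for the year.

January 1 – February 10, 2022: 41 days at 1.8% → £942000 × 1.8% × 41/365 = £1904.6466
February 11 – December 31, 2022: 324 days at 1.45% → £942000 × 1.45% × 324/365 = £12124.7014
Total = £14029.3479

£14029.35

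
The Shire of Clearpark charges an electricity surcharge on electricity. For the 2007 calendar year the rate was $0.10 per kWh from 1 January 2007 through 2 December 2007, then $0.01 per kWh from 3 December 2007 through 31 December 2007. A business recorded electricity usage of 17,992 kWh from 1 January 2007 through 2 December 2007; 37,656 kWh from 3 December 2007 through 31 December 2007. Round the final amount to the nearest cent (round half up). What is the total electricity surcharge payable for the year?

$2,175.76

1 January – 2 December 2007: 17,992 kWh at $0.10/kWh → $1,799.20
3 December – 31 December 2007: 37,656 kWh at $0.01/kWh → $376.56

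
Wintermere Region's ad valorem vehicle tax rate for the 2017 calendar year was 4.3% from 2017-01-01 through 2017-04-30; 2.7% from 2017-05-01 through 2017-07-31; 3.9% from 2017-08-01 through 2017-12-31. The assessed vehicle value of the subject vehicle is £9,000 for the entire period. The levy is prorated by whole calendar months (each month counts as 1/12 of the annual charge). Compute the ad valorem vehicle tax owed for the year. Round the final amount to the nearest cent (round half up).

2017-01-01 to 2017-04-30: 4 months at 4.3% → £9,000 × 4.3% × 4/12 = £129.0000
2017-05-01 to 2017-07-31: 3 months at 2.7% → £9,000 × 2.7% × 3/12 = £60.7500
2017-08-01 to 2017-12-31: 5 months at 3.9% → £9,000 × 3.9% × 5/12 = £146.2500
Total = £336.0000

£336.00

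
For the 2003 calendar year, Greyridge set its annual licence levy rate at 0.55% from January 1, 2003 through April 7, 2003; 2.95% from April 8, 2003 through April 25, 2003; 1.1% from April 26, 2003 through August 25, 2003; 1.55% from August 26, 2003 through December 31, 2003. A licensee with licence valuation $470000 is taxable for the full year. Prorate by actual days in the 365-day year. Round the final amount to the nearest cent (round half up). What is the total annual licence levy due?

$5653.52

January 1 – April 7, 2003: 97 days at 0.55% → $470000 × 0.55% × 97/365 = $686.9726
April 8 – April 25, 2003: 18 days at 2.95% → $470000 × 2.95% × 18/365 = $683.7534
April 26 – August 25, 2003: 122 days at 1.1% → $470000 × 1.1% × 122/365 = $1728.0548
August 26 – December 31, 2003: 128 days at 1.55% → $470000 × 1.55% × 128/365 = $2554.7397
Total = $5653.5205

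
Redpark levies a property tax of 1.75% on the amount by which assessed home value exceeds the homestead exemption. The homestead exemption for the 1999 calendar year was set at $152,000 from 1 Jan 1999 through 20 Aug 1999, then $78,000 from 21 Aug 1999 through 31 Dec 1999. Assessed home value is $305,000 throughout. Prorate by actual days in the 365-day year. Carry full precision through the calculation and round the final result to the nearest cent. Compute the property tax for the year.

$3,149.38

1 Jan – 20 Aug 1999: 232 days, exemption $152,000 → ($305,000 − $152,000) × 1.75% × 232/365 = $1,701.8630
21 Aug – 31 Dec 1999: 133 days, exemption $78,000 → ($305,000 − $78,000) × 1.75% × 133/365 = $1,447.5137
Total = $3,149.3767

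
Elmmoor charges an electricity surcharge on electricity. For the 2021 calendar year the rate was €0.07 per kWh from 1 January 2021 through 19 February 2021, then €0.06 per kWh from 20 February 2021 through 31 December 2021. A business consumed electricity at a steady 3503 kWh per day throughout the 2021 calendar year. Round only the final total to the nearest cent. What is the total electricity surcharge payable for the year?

1 January – 19 February 2021: 50 days × 3503 kWh/day = 175,150 kWh at €0.07/kWh → €12260.50
20 February – 31 December 2021: 315 days × 3503 kWh/day = 1,103,445 kWh at €0.06/kWh → €66206.70

€78467.20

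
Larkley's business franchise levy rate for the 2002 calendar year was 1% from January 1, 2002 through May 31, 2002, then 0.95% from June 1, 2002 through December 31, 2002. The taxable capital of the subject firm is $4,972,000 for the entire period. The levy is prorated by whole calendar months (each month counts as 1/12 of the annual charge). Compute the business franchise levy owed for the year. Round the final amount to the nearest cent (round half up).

$48,269.83

January 1 – May 31, 2002: 5 months at 1% → $4,972,000 × 1% × 5/12 = $20,716.6667
June 1 – December 31, 2002: 7 months at 0.95% → $4,972,000 × 0.95% × 7/12 = $27,553.1667
Total = $48,269.8333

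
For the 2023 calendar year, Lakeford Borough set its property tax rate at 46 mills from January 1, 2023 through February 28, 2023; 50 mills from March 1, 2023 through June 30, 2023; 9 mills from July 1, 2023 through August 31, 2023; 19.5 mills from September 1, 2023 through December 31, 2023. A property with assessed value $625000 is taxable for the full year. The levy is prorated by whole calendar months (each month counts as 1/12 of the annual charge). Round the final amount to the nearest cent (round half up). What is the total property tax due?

$20208.33

January 1 – February 28, 2023: 2 months at 46 mills → $625000 × 4.6% × 2/12 = $4791.6667
March 1 – June 30, 2023: 4 months at 50 mills → $625000 × 5% × 4/12 = $10416.6667
July 1 – August 31, 2023: 2 months at 9 mills → $625000 × 0.9% × 2/12 = $937.5000
September 1 – December 31, 2023: 4 months at 19.5 mills → $625000 × 1.95% × 4/12 = $4062.5000
Total = $20208.3333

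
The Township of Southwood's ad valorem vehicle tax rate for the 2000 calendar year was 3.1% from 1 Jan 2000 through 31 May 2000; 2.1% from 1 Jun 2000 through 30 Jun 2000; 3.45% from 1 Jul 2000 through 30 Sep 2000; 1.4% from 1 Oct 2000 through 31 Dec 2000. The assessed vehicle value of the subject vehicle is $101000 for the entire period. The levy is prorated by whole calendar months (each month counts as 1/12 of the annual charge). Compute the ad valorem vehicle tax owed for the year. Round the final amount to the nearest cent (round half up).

1 Jan – 31 May 2000: 5 months at 3.1% → $101000 × 3.1% × 5/12 = $1304.5833
1 Jun – 30 Jun 2000: 1 month at 2.1% → $101000 × 2.1% × 1/12 = $176.7500
1 Jul – 30 Sep 2000: 3 months at 3.45% → $101000 × 3.45% × 3/12 = $871.1250
1 Oct – 31 Dec 2000: 3 months at 1.4% → $101000 × 1.4% × 3/12 = $353.5000
Total = $2705.9583

$2705.96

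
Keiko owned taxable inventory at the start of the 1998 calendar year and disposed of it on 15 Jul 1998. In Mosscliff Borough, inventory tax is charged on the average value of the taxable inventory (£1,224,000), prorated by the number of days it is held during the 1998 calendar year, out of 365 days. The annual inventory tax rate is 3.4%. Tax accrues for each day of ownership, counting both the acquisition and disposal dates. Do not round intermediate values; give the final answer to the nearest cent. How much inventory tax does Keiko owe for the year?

Days held (1 Jan – 15 Jul 1998): 196 out of 365
Tax = £1,224,000 × 3.4% × 196/365 = £22,347.2219

£22,347.22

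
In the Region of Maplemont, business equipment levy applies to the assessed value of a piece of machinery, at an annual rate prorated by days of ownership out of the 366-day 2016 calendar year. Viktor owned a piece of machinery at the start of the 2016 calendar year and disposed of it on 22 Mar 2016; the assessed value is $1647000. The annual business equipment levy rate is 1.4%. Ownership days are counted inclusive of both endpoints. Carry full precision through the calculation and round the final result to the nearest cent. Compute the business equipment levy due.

$5166.00

Days held (1 Jan – 22 Mar 2016): 82 out of 366
Tax = $1647000 × 1.4% × 82/366 = $5166.0000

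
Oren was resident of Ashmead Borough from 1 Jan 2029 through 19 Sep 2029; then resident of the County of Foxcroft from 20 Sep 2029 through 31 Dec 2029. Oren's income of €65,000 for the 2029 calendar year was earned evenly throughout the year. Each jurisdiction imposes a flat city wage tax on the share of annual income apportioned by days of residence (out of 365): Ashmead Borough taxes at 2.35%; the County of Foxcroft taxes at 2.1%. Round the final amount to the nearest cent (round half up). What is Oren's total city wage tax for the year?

€1,481.64

Ashmead Borough, 1 Jan – 19 Sep 2029: 262 days → €65,000 × 2.35% × 262/365 = €1,096.4521
The County of Foxcroft, 20 Sep – 31 Dec 2029: 103 days → €65,000 × 2.1% × 103/365 = €385.1918
Total = €1,481.6438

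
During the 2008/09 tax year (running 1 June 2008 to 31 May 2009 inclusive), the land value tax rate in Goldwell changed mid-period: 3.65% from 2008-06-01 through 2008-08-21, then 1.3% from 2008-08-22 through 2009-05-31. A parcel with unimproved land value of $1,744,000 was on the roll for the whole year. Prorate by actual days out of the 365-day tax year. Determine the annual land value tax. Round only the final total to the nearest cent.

2008-06-01 to 2008-08-21: 82 days at 3.65% → $1,744,000 × 3.65% × 82/365 = $14,300.8000
2008-08-22 to 2009-05-31: 283 days at 1.3% → $1,744,000 × 1.3% × 283/365 = $17,578.5644
Total = $31,879.3644

$31,879.36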